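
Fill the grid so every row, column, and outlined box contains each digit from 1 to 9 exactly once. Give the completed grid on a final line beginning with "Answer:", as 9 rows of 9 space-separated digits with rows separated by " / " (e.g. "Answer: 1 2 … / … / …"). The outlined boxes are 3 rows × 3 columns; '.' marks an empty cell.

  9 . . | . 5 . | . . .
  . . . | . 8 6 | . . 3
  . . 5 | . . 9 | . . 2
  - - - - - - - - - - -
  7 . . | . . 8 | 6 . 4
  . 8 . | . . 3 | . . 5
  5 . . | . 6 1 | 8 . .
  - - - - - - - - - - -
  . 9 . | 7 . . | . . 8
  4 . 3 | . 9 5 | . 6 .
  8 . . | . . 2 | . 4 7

Step 1. [r6c8∈{2,3,7,9}] 7 has one home in row 6: r6c8, so r6c8=7.
Step 2. [r8c9∈{1}] r8c9 has the single candidate 1 ⇒ r8c9=1.
Step 3. [r4c5∈{2}] r4c5 is down to just 2 ⇒ r4c5=2.
Step 4. [r3c1∈{1,3,6}] across col 1, 3 lands solely at r3c1 ⇒ r3c1=3.
Step 5. [r1c3∈{1,2,4,6,7,8}] in col 3, 8 fits only at r1c3. So r1c3=8.
Step 6. [r1c8∈{1}] r1c8's peers cover all but 1. So r1c8=1.
Step 7. [r2c3∈{1,2,4,7}] col 3 places 7 nowhere but r2c3, so r2c3=7.
Step 8. [r6c9∈{9}] nothing but 9 survives at r6c9, so r6c9=9.
Step 9. [r6c4∈{4}] only 4 remains possible at r6c4 ⇒ r6c4=4.
Step 10. [r3c4∈{1}] nothing but 1 survives at r3c4 ⇒ r3c4=1.
Step 11. [r8c7∈{2}] r8c7's peers cover all but 2 ⇒ r8c7=2.
Step 12. [r5c3∈{1,2,4,6,9}] in row 5, 4 fits only at r5c3. So r5c3=4.
Step 13. [r1c6∈{4,7}] 7 has one home in col 6: r1c6. So r1c6=7.
Step 14. [r3c2∈{4,6}] row 3 places 6 nowhere but r3c2 ⇒ r3c2=6.
Step 15. [r1c7∈{4}] r1c7 has the single candidate 4 ⇒ r1c7=4.
Step 16. [r1c2∈{2}] r1c2 is down to just 2. So r1c2=2.
Step 17. [r5c1∈{1,2,6}] row 5 places 6 nowhere but r5c1, so r5c1=6.
Step 18. [r7c3∈{1,2,6}] across row 7, 6 lands solely at r7c3 ⇒ r7c3=6.
Step 19. [r9c3∈{1}] r9c3 has the single candidate 1 ⇒ r9c3=1.
Step 20. [r9c5∈{3}] only 3 remains possible at r9c5, so r9c5=3.
Step 21. [r9c7∈{5,9}] row 9 places 9 nowhere but r9c7 ⇒ r9c7=9.
Step 22. [r4c2∈{1,3}] across row 4, 1 lands solely at r4c2. So r4c2=1.
Step 23. [r7c7∈{3,5}] r7c7 is the only open cell in col 7 admitting 3, so r7c7=3.
Step 24. [r7c6∈{4}] r7c6 is down to just 4. So r7c6=4.
Step 25. [r2c8∈{5,9}] across row 2, 9 lands solely at r2c8. So r2c8=9.
Step 26. [r5c4∈{9}] r5c4 has the single candidate 9, so r5c4=9.
Step 27. [r3c8∈{8}] r3c8 is down to just 8, so r3c8=8.
Step 28. [r2c7∈{5}] nothing but 5 survives at r2c7, so r2c7=5.
Step 29. [r5c5∈{7}] r5c5 has the single candidate 7. So r5c5=7.
Step 30. [r5c7∈{1}] nothing but 1 survives at r5c7 ⇒ r5c7=1.
Step 31. [r9c2∈{5}] only 5 remains possible at r9c2. So r9c2=5.
Step 32. [r6c3∈{2}] r6c3's peers cover all but 2, so r6c3=2.
Step 33. [r5c8∈{2}] nothing but 2 survives at r5c8 ⇒ r5c8=2.
Step 34. [r7c5∈{1}] r7c5 is down to just 1 ⇒ r7c5=1.
Step 35. [r8c4∈{8}] only 8 remains possible at r8c4, so r8c4=8.
Step 36. [r3c7∈{7}] r3c7 has the single candidate 7, so r3c7=7.
Step 37. [r1c4∈{3}] r1c4's peers cover all but 3 ⇒ r1c4=3.
Step 38. [r2c2∈{4}] only 4 remains possible at r2c2, so r2c2=4.
Step 39. [r4c3∈{9}] r4c3 has the single candidate 9. So r4c3=9.
Step 40. [r7c8∈{5}] nothing but 5 survives at r7c8 ⇒ r7c8=5.
Step 41. [r1c9∈{6}] r1c9's peers cover all but 6. So r1c9=6.
Step 42. [r8c2∈{7}] r8c2's peers cover all but 7 ⇒ r8c2=7.
Step 43. [r2c1∈{1}] nothing but 1 survives at r2c1. So r2c1=1.
Step 44. [r6c2∈{3}] r6c2's peers cover all but 3. So r6c2=3.
Step 45. [r4c4∈{5}] r4c4 has the single candidate 5 ⇒ r4c4=5.
Step 46. [r3c5∈{4}] r3c5 is down to just 4 ⇒ r3c5=4.
Step 47. [r9c4∈{6}] nothing but 6 survives at r9c4 ⇒ r9c4=6.
Step 48. [r7c1∈{2}] r7c1's peers cover all but 2, so r7c1=2.
Step 49. [r4c8∈{3}] nothing but 3 survives at r4c8 ⇒ r4c8=3.
Step 50. [r2c4∈{2}] r2c4's peers cover all but 2, so r2c4=2.

Answer: 9 2 8 3 5 7 4 1 6 / 1 4 7 2 8 6 5 9 3 / 3 6 5 1 4 9 7 8 2 / 7 1 9 5 2 8 6 3 4 / 6 8 4 9 7 3 1 2 5 / 5 3 2 4 6 1 8 7 9 / 2 9 6 7 1 4 3 5 8 / 4 7 3 8 9 5 2 6 1 / 8 5 1 6 3 2 9 4 7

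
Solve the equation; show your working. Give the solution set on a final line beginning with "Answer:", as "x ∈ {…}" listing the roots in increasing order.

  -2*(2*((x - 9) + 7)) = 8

Step 1. [-2*(2*((x - 9) + 7)) = 8] divide by the outer -2. So div: 2*((x - 9) + 7) = -4.
Step 2. [2*((x - 9) + 7) = -4] 2·(inner) — divide through by 2. So div: (x - 9) + 7 = -2.
Step 3. [(x - 9) + 7 = -2] peel the +7: subtract 7 from each side ⇒ sub: x - 9 = -9.
Step 4. [x - 9 = -9] the outer -9 inverts by adding 9. So sub: x = 0.

Answer: x ∈ {0}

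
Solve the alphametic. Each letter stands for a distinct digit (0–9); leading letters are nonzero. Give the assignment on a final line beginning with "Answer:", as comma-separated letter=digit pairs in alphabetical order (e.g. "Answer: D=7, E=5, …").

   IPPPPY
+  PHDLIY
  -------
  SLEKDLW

Step 1. [col 1: Y + Y ≡ W (mod 10)] no forcing yet in column 1 (carry-in 0); W=8 is free and consistent — try it, so W=8.
Step 2. [S] adding two 6-digit numbers gives at most 6+1 digits, and here it does — S is that final carry and must be 1 ⇒ S=1.
Step 3. [col 1: Y + Y ≡ W (mod 10)] no forcing yet in column 1 (carry-in 0); Y=9 is free and consistent — try it, so Y=9.
Step 4. [col 2: P + I ≡ L (mod 10)] no forcing yet in column 2 (carry-in 1); I=6 is free and consistent — try it. So I=6.
Step 5. [col 2: P + I ≡ L (mod 10)] P=7 is one option consistent with column 2 (P + I ≡ L (mod 10), carry-in 1) — take it, so P=7.
Step 6. [col 2: P + I ≡ L (mod 10)] from column 2 (P=7, I=6, carry-in 1, digits 1,6,7,8,9 already taken and all letters distinct): L must equal 4 ⇒ L=4.
Step 7. [col 3: P + L ≡ D (mod 10)] from column 3 (P=7, L=4, carry-in 1, digits 1,4,6,7,8,9 already taken and all letters distinct): D must equal 2 ⇒ D=2.
Step 8. [col 4: P + D ≡ K (mod 10)] column 4: given P=7, D=2, carry-in 1, and digits 1,2,4,6,7,8,9 already taken and all letters distinct, P+D≡K (mod 10) forces K=0 ⇒ K=0.
Step 9. [col 5: P + H ≡ E (mod 10)] from column 5 (P=7, carry-in 1, digits 0,1,2,4,6,7,8,9 already taken and all letters distinct): H must equal 5 ⇒ H=5.
Step 10. [col 5: P + H ≡ E (mod 10)] from column 5 (P=7, H=5, carry-in 1, digits 0,1,2,4,5,6,7,8,9 already taken and all letters distinct): E must equal 3. So E=3.

Answer: D=2, E=3, H=5, I=6, K=0, L=4, P=7, S=1, W=8, Y=9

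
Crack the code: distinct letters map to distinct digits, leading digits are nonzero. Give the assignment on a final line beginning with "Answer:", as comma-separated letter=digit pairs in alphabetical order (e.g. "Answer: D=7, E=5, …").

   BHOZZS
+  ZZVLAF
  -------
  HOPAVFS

Step 1. [H] H is the leading digit of a 7-digit sum of two 6-digit numbers; the final carry is exactly 1 ⇒ H=1.
Step 2. [col 1: S + F ≡ S (mod 10)] from column 1 (nothing yet, carry-in 0, digits 1 already taken and all letters distinct): F must equal 0, so F=0.
Step 3. [col 1: S + F ≡ S (mod 10)] several values work for S in column 1 (S + F ≡ S (mod 10), carry-in 0); try S=8 ⇒ S=8.
Step 4. [col 2: Z + A ≡ F (mod 10)] no forcing yet in column 2 (carry-in 0); Z=4 is free and consistent — try it, so Z=4.
Step 5. [col 2: Z + A ≡ F (mod 10)] column 2 reads Z+A+carry(0)=F with Z=4, F=0; with digits 0,1,4,8 already taken and all letters distinct, the only value for A is 6, so A=6.
Step 6. [col 3: Z + L ≡ V (mod 10)] several values work for L in column 3 (Z + L ≡ V (mod 10), carry-in 1); try L=7, so L=7.
Step 7. [col 3: Z + L ≡ V (mod 10)] column 3: given Z=4, L=7, carry-in 1, and digits 0,1,4,6,7,8 already taken and all letters distinct, Z+L≡V (mod 10) forces V=2. So V=2.
Step 8. [col 4: O + V ≡ A (mod 10)] column 4: given V=2, A=6, carry-in 1, and digits 0,1,2,4,6,7,8 already taken and all letters distinct, O+V≡A (mod 10) forces O=3, so O=3.
Step 9. [col 5: H + Z ≡ P (mod 10)] column 5: given H=1, Z=4, carry-in 0, and digits 0,1,2,3,4,6,7,8 already taken and all letters distinct, H+Z≡P (mod 10) forces P=5. So P=5.
Step 10. [col 6: B + Z ≡ O (mod 10)] column 6: given Z=4, O=3, carry-in 0, and digits 0,1,2,3,4,5,6,7,8 already taken and all letters distinct, B+Z≡O (mod 10) forces B=9, so B=9.

Answer: A=6, B=9, F=0, H=1, L=7, O=3, P=5, S=8, V=2, Z=4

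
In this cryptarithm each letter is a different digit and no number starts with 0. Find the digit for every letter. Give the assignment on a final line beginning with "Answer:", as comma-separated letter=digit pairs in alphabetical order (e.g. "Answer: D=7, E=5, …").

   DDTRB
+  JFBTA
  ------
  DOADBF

Step 1. [col 1: B + A ≡ F (mod 10)] column 1 (B + A ≡ F (mod 10), carry-in 0) doesn't pin F yet; pick F=5 and continue. So F=5.
Step 2. [col 1: B + A ≡ F (mod 10)] A=7 is one option consistent with column 1 (B + A ≡ F (mod 10), carry-in 0) — take it, so A=7.
Step 3. [D] the sum has 6 digits but both addends have 5; that extra leading digit D is the final carry, namely 1. So D=1.
Step 4. [col 1: B + A ≡ F (mod 10)] column 1 reads B+A+carry(0)=F with A=7, F=5; with digits 1,5,7 already taken and all letters distinct, the only value for B is 8. So B=8.
Step 5. [col 2: R + T ≡ B (mod 10)] R=4 is one option consistent with column 2 (R + T ≡ B (mod 10), carry-in 1) — take it, so R=4.
Step 6. [col 2: R + T ≡ B (mod 10)] column 2 reads R+T+carry(1)=B with R=4, B=8; with digits 1,4,5,7,8 already taken and all letters distinct, the only value for T is 3, so T=3.
Step 7. [col 5: D + J ≡ O (mod 10)] column 5: given D=1, carry-in 0, and digits 1,3,4,5,7,8 already taken and all letters distinct, D+J≡O (mod 10) forces O=0 ⇒ O=0.
Step 8. [col 5: D + J ≡ O (mod 10)] column 5 reads D+J+carry(0)=O with D=1, O=0; with digits 0,1,3,4,5,7,8 already taken and all letters distinct, the only value for J is 9, so J=9.

Answer: A=7, B=8, D=1, F=5, J=9, O=0, R=4, T=3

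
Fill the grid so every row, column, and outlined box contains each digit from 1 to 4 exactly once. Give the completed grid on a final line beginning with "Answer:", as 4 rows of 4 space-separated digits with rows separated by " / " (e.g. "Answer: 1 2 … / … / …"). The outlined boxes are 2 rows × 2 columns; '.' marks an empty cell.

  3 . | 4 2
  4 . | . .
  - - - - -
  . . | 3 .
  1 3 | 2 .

Step 1. [r3c4∈{1,4}] 1 has one home in row 3: r3c4, so r3c4=1.
Step 2. [r2c2∈{1,2}] r2c2 is the only open cell in row 2 admitting 2. So r2c2=2.
Step 3. [r3c1∈{2}] r3c1 is down to just 2 ⇒ r3c1=2.
Step 4. [r2c4∈{3}] nothing but 3 survives at r2c4 ⇒ r2c4=3.
Step 5. [r2c3∈{1}] only 1 remains possible at r2c3. So r2c3=1.
Step 6. [r3c2∈{4}] nothing but 4 survives at r3c2, so r3c2=4.
Step 7. [r4c4∈{4}] r4c4's peers cover all but 4. So r4c4=4.
Step 8. [r1c2∈{1}] r1c2 has the single candidate 1, so r1c2=1.

Answer: 3 1 4 2 / 4 2 1 3 / 2 4 3 1 / 1 3 2 4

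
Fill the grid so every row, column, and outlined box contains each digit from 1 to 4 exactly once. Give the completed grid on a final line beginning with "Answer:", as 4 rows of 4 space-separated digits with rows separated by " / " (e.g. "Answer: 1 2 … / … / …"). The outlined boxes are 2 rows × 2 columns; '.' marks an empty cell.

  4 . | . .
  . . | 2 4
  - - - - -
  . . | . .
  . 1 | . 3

Step 1. [r3c2∈{2,3,4}] across col 2, 4 lands solely at r3c2, so r3c2=4.
Step 2. [r3c4∈{1,2}] across col 4, 2 lands solely at r3c4 ⇒ r3c4=2.
Step 3. [r1c3∈{1,3}] col 3 places 3 nowhere but r1c3 ⇒ r1c3=3.
Step 4. [r2c2∈{3}] nothing but 3 survives at r2c2 ⇒ r2c2=3.
Step 5. [r3c1∈{3}] only 3 remains possible at r3c1 ⇒ r3c1=3.
Step 6. [r4c3∈{4}] r4c3 has the single candidate 4 ⇒ r4c3=4.
Step 7. [r4c1∈{2}] r4c1's peers cover all but 2, so r4c1=2.
Step 8. [r1c2∈{2}] r1c2 has the single candidate 2, so r1c2=2.
Step 9. [r2c1∈{1}] r2c1 has the single candidate 1. So r2c1=1.
Step 10. [r3c3∈{1}] r3c3 has the single candidate 1, so r3c3=1.
Step 11. [r1c4∈{1}] only 1 remains possible at r1c4, so r1c4=1.

Answer: 4 2 3 1 / 1 3 2 4 / 3 4 1 2 / 2 1 4 3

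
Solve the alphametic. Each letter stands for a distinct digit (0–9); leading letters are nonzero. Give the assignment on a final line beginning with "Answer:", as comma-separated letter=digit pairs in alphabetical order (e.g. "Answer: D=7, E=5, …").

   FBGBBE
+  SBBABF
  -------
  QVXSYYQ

Step 1. [col 1: E + F ≡ Q (mod 10)] column 1 (E + F ≡ Q (mod 10), carry-in 0) doesn't pin Q yet; pick Q=1 and continue, so Q=1.
Step 2. [col 1: E + F ≡ Q (mod 10)] column 1 (E + F ≡ Q (mod 10), carry-in 0) doesn't pin E yet; pick E=9 and continue ⇒ E=9.
Step 3. [col 1: E + F ≡ Q (mod 10)] column 1 reads E+F+carry(0)=Q with E=9, Q=1; with digits 1,9 already taken and all letters distinct, the only value for F is 2 ⇒ F=2.
Step 4. [col 2: B + B ≡ Y (mod 10)] column 2 (B + B ≡ Y (mod 10), carry-in 1) doesn't pin Y yet; pick Y=7 and continue. So Y=7.
Step 5. [col 2: B + B ≡ Y (mod 10)] B=3 is one option consistent with column 2 (B + B ≡ Y (mod 10), carry-in 1) — take it. So B=3.
Step 6. [col 3: B + A ≡ Y (mod 10)] in column 3 we have B+A≡Y with carry-in 0; given B=3, Y=7 and digits 1,2,3,7,9 already taken and all letters distinct, that pins A to 4 ⇒ A=4.
Step 7. [col 4: G + B ≡ S (mod 10)] column 4 reads G+B+carry(0)=S with B=3; with digits 1,2,3,4,7,9 already taken and all letters distinct, the only value for S is 8. So S=8.
Step 8. [col 4: G + B ≡ S (mod 10)] column 4: given B=3, S=8, carry-in 0, and digits 1,2,3,4,7,8,9 already taken and all letters distinct, G+B≡S (mod 10) forces G=5. So G=5.
Step 9. [col 5: B + B ≡ X (mod 10)] column 5: given B=3, carry-in 0, and digits 1,2,3,4,5,7,8,9 already taken and all letters distinct, B+B≡X (mod 10) forces X=6. So X=6.
Step 10. [col 6: F + S ≡ V (mod 10)] column 6 reads F+S+carry(0)=V with F=2, S=8; with digits 1,2,3,4,5,6,7,8,9 already taken and all letters distinct, the only value for V is 0 ⇒ V=0.

Answer: A=4, B=3, E=9, F=2, G=5, Q=1, S=8, V=0, X=6, Y=7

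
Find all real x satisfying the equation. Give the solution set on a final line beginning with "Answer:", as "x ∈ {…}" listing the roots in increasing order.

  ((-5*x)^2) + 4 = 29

Step 1. [((-5*x)^2) + 4 = 29] +4 is outermost — subtract 4 both sides, so sub: (-5*x)^2 = 25.
Step 2. [(-5*x)^2 = 25] √ both sides: 25 ≥ 0 gives two branches. So sqrt: -5*x = 5 or -5.
Step 3. [-5*x = 5 or -5] -5·(inner) — divide through by -5. So div: x = -1 or 1.

Answer: x ∈ {-1, 1}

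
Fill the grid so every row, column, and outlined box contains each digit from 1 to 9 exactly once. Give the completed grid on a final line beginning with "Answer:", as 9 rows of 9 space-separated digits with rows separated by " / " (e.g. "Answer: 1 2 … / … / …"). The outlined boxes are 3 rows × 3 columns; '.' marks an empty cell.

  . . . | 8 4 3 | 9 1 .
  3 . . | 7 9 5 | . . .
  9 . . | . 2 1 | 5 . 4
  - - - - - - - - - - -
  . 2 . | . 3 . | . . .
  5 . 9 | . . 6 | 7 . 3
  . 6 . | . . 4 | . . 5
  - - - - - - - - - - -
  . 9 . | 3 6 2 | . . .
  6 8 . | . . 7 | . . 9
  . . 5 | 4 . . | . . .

Step 1. [r3c2∈{7}] r3c2 has the single candidate 7 ⇒ r3c2=7.
Step 2. [r1c9∈{2,6,7}] r1c9 is the only open cell in row 1 admitting 7 ⇒ r1c9=7.
Step 3. [r9c2∈{1,3}] 3 has one home in col 2: r9c2 ⇒ r9c2=3.
Step 4. [r6c5∈{1,7,8}] 7 has one home in col 5: r6c5. So r6c5=7.
Step 5. [r7c8∈{4,5,7,8}] r7c8 is the only open cell in row 7 admitting 5. So r7c8=5.
Step 6. [r8c7∈{1,2,3,4}] 3 has one home in col 7: r8c7. So r8c7=3.
Step 7. [r9c8∈{2,6,7,8}] r9c8 is the only open cell in col 8 admitting 7 ⇒ r9c8=7.
Step 8. [r1c3∈{2,6}] across row 1, 6 lands solely at r1c3. So r1c3=6.
Step 9. [r3c3∈{8}] r3c3's peers cover all but 8, so r3c3=8.
Step 10. [r4c4∈{1,5,9}] across row 4, 5 lands solely at r4c4. So r4c4=5.
Step 11. [r8c4∈{1}] nothing but 1 survives at r8c4. So r8c4=1.
Step 12. [r9c5∈{8}] r9c5 is down to just 8, so r9c5=8.
Step 13. [r5c8∈{2,4,8}] 8 has one home in row 5: r5c8, so r5c8=8.
Step 14. [r5c2∈{1,4}] 4 has one home in row 5: r5c2 ⇒ r5c2=4.
Step 15. [r7c1∈{1,4,7}] across col 1, 4 lands solely at r7c1. So r7c1=4.
Step 16. [r4c1∈{1,7,8}] across col 1, 7 lands solely at r4c1. So r4c1=7.
Step 17. [r4c3∈{1}] r4c3 is down to just 1. So r4c3=1.
Step 18. [r4c9∈{6}] only 6 remains possible at r4c9 ⇒ r4c9=6.
Step 19. [r9c1∈{1,2}] 1 has one home in col 1: r9c1, so r9c1=1.
Step 20. [r9c9∈{2}] r9c9's peers cover all but 2. So r9c9=2.
Step 21. [r6c4∈{2,9}] 9 has one home in col 4: r6c4, so r6c4=9.
Step 22. [r6c7∈{1,2}] row 6 places 1 nowhere but r6c7 ⇒ r6c7=1.
Step 23. [r2c7∈{2,6,8}] 2 has one home in col 7: r2c7 ⇒ r2c7=2.
Step 24. [r2c9∈{8}] r2c9's peers cover all but 8 ⇒ r2c9=8.
Step 25. [r3c4∈{6}] r3c4 is down to just 6, so r3c4=6.
Step 26. [r4c7∈{4}] only 4 remains possible at r4c7 ⇒ r4c7=4.
Step 27. [r8c5∈{5}] r8c5 has the single candidate 5 ⇒ r8c5=5.
Step 28. [r5c4∈{2}] r5c4 has the single candidate 2 ⇒ r5c4=2.
Step 29. [r2c8∈{6}] r2c8 has the single candidate 6, so r2c8=6.
Step 30. [r6c3∈{3}] only 3 remains possible at r6c3, so r6c3=3.
Step 31. [r6c8∈{2}] r6c8 has the single candidate 2, so r6c8=2.
Step 32. [r9c7∈{6}] r9c7 is down to just 6, so r9c7=6.
Step 33. [r8c3∈{2}] nothing but 2 survives at r8c3, so r8c3=2.
Step 34. [r9c6∈{9}] r9c6 has the single candidate 9, so r9c6=9.
Step 35. [r4c8∈{9}] r4c8 is down to just 9, so r4c8=9.
Step 36. [r6c1∈{8}] r6c1 has the single candidate 8 ⇒ r6c1=8.
Step 37. [r1c2∈{5}] r1c2 has the single candidate 5, so r1c2=5.
Step 38. [r1c1∈{2}] r1c1 is down to just 2. So r1c1=2.
Step 39. [r2c2∈{1}] nothing but 1 survives at r2c2, so r2c2=1.
Step 40. [r7c9∈{1}] only 1 remains possible at r7c9 ⇒ r7c9=1.
Step 41. [r8c8∈{4}] r8c8's peers cover all but 4 ⇒ r8c8=4.
Step 42. [r7c7∈{8}] nothing but 8 survives at r7c7. So r7c7=8.
Step 43. [r7c3∈{7}] nothing but 7 survives at r7c3, so r7c3=7.
Step 44. [r4c6∈{8}] r4c6 has the single candidate 8, so r4c6=8.
Step 45. [r2c3∈{4}] r2c3 has the single candidate 4 ⇒ r2c3=4.
Step 46. [r3c8∈{3}] r3c8's peers cover all but 3 ⇒ r3c8=3.
Step 47. [r5c5∈{1}] r5c5 is down to just 1 ⇒ r5c5=1.

Answer: 2 5 6 8 4 3 9 1 7 / 3 1 4 7 9 5 2 6 8 / 9 7 8 6 2 1 5 3 4 / 7 2 1 5 3 8 4 9 6 / 5 4 9 2 1 6 7 8 3 / 8 6 3 9 7 4 1 2 5 / 4 9 7 3 6 2 8 5 1 / 6 8 2 1 5 7 3 4 9 / 1 3 5 4 8 9 6 7 2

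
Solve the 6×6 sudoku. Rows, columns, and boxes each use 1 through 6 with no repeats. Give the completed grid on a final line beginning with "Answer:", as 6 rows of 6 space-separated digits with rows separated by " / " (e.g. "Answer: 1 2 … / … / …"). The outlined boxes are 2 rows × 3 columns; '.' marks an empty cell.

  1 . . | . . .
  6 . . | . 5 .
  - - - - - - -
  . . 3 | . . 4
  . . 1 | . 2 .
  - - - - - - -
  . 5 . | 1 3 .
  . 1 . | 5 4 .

Step 1. [r3c4∈{6}] r3c4 is down to just 6, so r3c4=6.
Step 2. [r3c2∈{2}] only 2 remains possible at r3c2, so r3c2=2.
Step 3. [r4c4∈{3}] r4c4 has the single candidate 3, so r4c4=3.
Step 4. [r2c6∈{1,2,3}] in row 2, 1 fits only at r2c6. So r2c6=1.
Step 5. [r1c6∈{2,3,6}] col 6 places 3 nowhere but r1c6. So r1c6=3.
Step 6. [r1c2∈{4}] only 4 remains possible at r1c2 ⇒ r1c2=4.
Step 7. [r2c3∈{2}] nothing but 2 survives at r2c3, so r2c3=2.
Step 8. [r5c3∈{4,6}] in col 3, 4 fits only at r5c3 ⇒ r5c3=4.
Step 9. [r5c6∈{2,6}] in row 5, 6 fits only at r5c6, so r5c6=6.
Step 10. [r4c1∈{4,5}] across row 4, 4 lands solely at r4c1. So r4c1=4.
Step 11. [r6c6∈{2}] r6c6's peers cover all but 2. So r6c6=2.
Step 12. [r2c2∈{3}] nothing but 3 survives at r2c2 ⇒ r2c2=3.
Step 13. [r6c1∈{3}] r6c1's peers cover all but 3 ⇒ r6c1=3.
Step 14. [r3c5∈{1}] r3c5 has the single candidate 1 ⇒ r3c5=1.
Step 15. [r1c4∈{2}] nothing but 2 survives at r1c4 ⇒ r1c4=2.
Step 16. [r6c3∈{6}] r6c3 is down to just 6 ⇒ r6c3=6.
Step 17. [r5c1∈{2}] r5c1 has the single candidate 2. So r5c1=2.
Step 18. [r4c2∈{6}] r4c2's peers cover all but 6. So r4c2=6.
Step 19. [r4c6∈{5}] only 5 remains possible at r4c6. So r4c6=5.
Step 20. [r2c4∈{4}] only 4 remains possible at r2c4 ⇒ r2c4=4.
Step 21. [r1c5∈{6}] r1c5's peers cover all but 6. So r1c5=6.
Step 22. [r1c3∈{5}] nothing but 5 survives at r1c3 ⇒ r1c3=5.
Step 23. [r3c1∈{5}] r3c1 has the single candidate 5 ⇒ r3c1=5.

Answer: 1 4 5 2 6 3 / 6 3 2 4 5 1 / 5 2 3 6 1 4 / 4 6 1 3 2 5 / 2 5 4 1 3 6 / 3 1 6 5 4 2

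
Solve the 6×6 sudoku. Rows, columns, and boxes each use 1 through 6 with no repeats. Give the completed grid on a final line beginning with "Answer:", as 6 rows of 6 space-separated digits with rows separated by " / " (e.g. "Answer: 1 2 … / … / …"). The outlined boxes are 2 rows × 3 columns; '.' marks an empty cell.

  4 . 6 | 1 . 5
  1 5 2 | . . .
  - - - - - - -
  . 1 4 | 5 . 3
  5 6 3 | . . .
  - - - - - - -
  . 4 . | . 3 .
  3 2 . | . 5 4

Step 1. [r5c6∈{1,2,6}] box 6 places 1 nowhere but r5c6 ⇒ r5c6=1.
Step 2. [r4c6∈{2}] nothing but 2 survives at r4c6. So r4c6=2.
Step 3. [r4c4∈{4}] nothing but 4 survives at r4c4, so r4c4=4.
Step 4. [r2c6∈{6}] r2c6's peers cover all but 6 ⇒ r2c6=6.
Step 5. [r5c1∈{6}] r5c1 is down to just 6 ⇒ r5c1=6.
Step 6. [r4c5∈{1}] only 1 remains possible at r4c5, so r4c5=1.
Step 7. [r2c5∈{4}] r2c5 has the single candidate 4 ⇒ r2c5=4.
Step 8. [r2c4∈{3}] only 3 remains possible at r2c4, so r2c4=3.
Step 9. [r5c3∈{5}] r5c3 is down to just 5 ⇒ r5c3=5.
Step 10. [r6c4∈{6}] r6c4 is down to just 6 ⇒ r6c4=6.
Step 11. [r1c5∈{2}] nothing but 2 survives at r1c5 ⇒ r1c5=2.
Step 12. [r6c3∈{1}] r6c3 is down to just 1. So r6c3=1.
Step 13. [r3c5∈{6}] r3c5's peers cover all but 6 ⇒ r3c5=6.
Step 14. [r3c1∈{2}] r3c1 is down to just 2, so r3c1=2.
Step 15. [r5c4∈{2}] r5c4's peers cover all but 2. So r5c4=2.
Step 16. [r1c2∈{3}] r1c2 has the single candidate 3 ⇒ r1c2=3.

Answer: 4 3 6 1 2 5 / 1 5 2 3 4 6 / 2 1 4 5 6 3 / 5 6 3 4 1 2 / 6 4 5 2 3 1 / 3 2 1 6 5 4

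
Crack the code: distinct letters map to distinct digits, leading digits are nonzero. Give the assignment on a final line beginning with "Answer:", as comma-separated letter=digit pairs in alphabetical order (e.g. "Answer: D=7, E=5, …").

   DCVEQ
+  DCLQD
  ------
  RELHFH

Step 1. [col 1: Q + D ≡ H (mod 10)] no forcing yet in column 1 (carry-in 0); D=5 is free and consistent — try it ⇒ D=5.
Step 2. [col 1: Q + D ≡ H (mod 10)] column 1 (Q + D ≡ H (mod 10), carry-in 0) doesn't pin Q yet; pick Q=7 and continue ⇒ Q=7.
Step 3. [col 1: Q + D ≡ H (mod 10)] from column 1 (Q=7, D=5, carry-in 0, digits 5,7 already taken and all letters distinct): H must equal 2. So H=2.
Step 4. [col 2: E + Q ≡ F (mod 10)] column 2 (E + Q ≡ F (mod 10), carry-in 1) doesn't pin E yet; pick E=0 and continue, so E=0.
Step 5. [col 2: E + Q ≡ F (mod 10)] column 2 reads E+Q+carry(1)=F with E=0, Q=7; with digits 0,2,5,7 already taken and all letters distinct, the only value for F is 8 ⇒ F=8.
Step 6. [col 3: V + L ≡ H (mod 10)] several values work for V in column 3 (V + L ≡ H (mod 10), carry-in 0); try V=3, so V=3.
Step 7. [R] adding two 5-digit numbers gives at most 5+1 digits, and here it does — R is that final carry and must be 1. So R=1.
Step 8. [col 3: V + L ≡ H (mod 10)] column 3 reads V+L+carry(0)=H with V=3, H=2; with digits 0,1,2,3,5,7,8 already taken and all letters distinct, the only value for L is 9 ⇒ L=9.
Step 9. [col 4: C + C ≡ L (mod 10)] from column 4 (L=9, carry-in 1, digits 0,1,2,3,5,7,8,9 already taken and all letters distinct): C must equal 4. So C=4.

Answer: C=4, D=5, E=0, F=8, H=2, L=9, Q=7, R=1, V=3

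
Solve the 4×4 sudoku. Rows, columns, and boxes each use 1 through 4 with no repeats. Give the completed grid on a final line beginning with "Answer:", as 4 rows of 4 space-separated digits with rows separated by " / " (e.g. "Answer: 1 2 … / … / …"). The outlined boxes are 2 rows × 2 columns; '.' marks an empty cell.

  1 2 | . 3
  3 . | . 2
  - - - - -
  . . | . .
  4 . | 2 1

Step 1. [r1c3∈{4}] only 4 remains possible at r1c3, so r1c3=4.
Step 2. [r3c2∈{1,3}] r3c2 is the only open cell in row 3 admitting 1 ⇒ r3c2=1.
Step 3. [r3c3∈{3}] r3c3's peers cover all but 3. So r3c3=3.
Step 4. [r2c3∈{1}] r2c3 is down to just 1 ⇒ r2c3=1.
Step 5. [r3c1∈{2}] r3c1 is down to just 2 ⇒ r3c1=2.
Step 6. [r2c2∈{4}] r2c2 has the single candidate 4, so r2c2=4.
Step 7. [r4c2∈{3}] r4c2 is down to just 3 ⇒ r4c2=3.
Step 8. [r3c4∈{4}] r3c4's peers cover all but 4. So r3c4=4.

Answer: 1 2 4 3 / 3 4 1 2 / 2 1 3 4 / 4 3 2 1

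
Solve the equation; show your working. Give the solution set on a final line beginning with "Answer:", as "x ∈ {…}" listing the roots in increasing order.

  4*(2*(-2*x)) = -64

Step 1. [4*(2*(-2*x)) = -64] LHS = 4·(…); ÷4 both sides ⇒ div: 2*(-2*x) = -16.
Step 2. [2*(-2*x) = -16] LHS = 2·(…); ÷2 both sides. So div: -2*x = -8.
Step 3. [-2*x = -8] divide by the outer -2. So div: x = 4.

Answer: x ∈ {4}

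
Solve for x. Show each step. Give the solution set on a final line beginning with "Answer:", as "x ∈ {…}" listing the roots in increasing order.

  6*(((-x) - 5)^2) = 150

Step 1. [6*(((-x) - 5)^2) = 150] leading coefficient 6: divide by 6, so div: ((-x) - 5)^2 = 25.
Step 2. [((-x) - 5)^2 = 25] LHS squared, RHS 25 ≥ 0: apply √ (±) ⇒ sqrt: (-x) - 5 = 5 or -5.
Step 3. [(-x) - 5 = 5 or -5] -5 is outermost — add 5 both sides, so sub: -x = 10 or 0.
Step 4. [-x = 10 or 0] LHS negated; negate both sides ⇒ neg: x = -10 or 0.

Answer: x ∈ {-10, 0}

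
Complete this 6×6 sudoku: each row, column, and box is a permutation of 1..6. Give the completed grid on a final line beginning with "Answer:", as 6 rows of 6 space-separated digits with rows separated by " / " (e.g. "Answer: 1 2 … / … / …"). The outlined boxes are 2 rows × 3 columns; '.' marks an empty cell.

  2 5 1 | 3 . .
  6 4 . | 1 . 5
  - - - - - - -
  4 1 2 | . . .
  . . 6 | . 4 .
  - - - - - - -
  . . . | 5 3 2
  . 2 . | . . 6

Step 1. [r6c3∈{3,4,5}] r6c3 is the only open cell in col 3 admitting 5 ⇒ r6c3=5.
Step 2. [r6c1∈{1,3}] across row 6, 3 lands solely at r6c1 ⇒ r6c1=3.
Step 3. [r3c4∈{6}] nothing but 6 survives at r3c4, so r3c4=6.
Step 4. [r3c6∈{3}] r3c6 has the single candidate 3 ⇒ r3c6=3.
Step 5. [r3c5∈{5}] only 5 remains possible at r3c5 ⇒ r3c5=5.
Step 6. [r1c5∈{6}] only 6 remains possible at r1c5. So r1c5=6.
Step 7. [r4c2∈{3}] r4c2 has the single candidate 3, so r4c2=3.
Step 8. [r4c6∈{1}] only 1 remains possible at r4c6 ⇒ r4c6=1.
Step 9. [r1c6∈{4}] nothing but 4 survives at r1c6 ⇒ r1c6=4.
Step 10. [r2c3∈{3}] r2c3 is down to just 3 ⇒ r2c3=3.
Step 11. [r5c3∈{4}] r5c3 has the single candidate 4, so r5c3=4.
Step 12. [r6c5∈{1}] r6c5 has the single candidate 1. So r6c5=1.
Step 13. [r2c5∈{2}] r2c5 has the single candidate 2. So r2c5=2.
Step 14. [r4c4∈{2}] r4c4's peers cover all but 2. So r4c4=2.
Step 15. [r6c4∈{4}] nothing but 4 survives at r6c4, so r6c4=4.
Step 16. [r4c1∈{5}] r4c1 has the single candidate 5 ⇒ r4c1=5.
Step 17. [r5c2∈{6}] only 6 remains possible at r5c2 ⇒ r5c2=6.
Step 18. [r5c1∈{1}] only 1 remains possible at r5c1. So r5c1=1.

Answer: 2 5 1 3 6 4 / 6 4 3 1 2 5 / 4 1 2 6 5 3 / 5 3 6 2 4 1 / 1 6 4 5 3 2 / 3 2 5 4 1 6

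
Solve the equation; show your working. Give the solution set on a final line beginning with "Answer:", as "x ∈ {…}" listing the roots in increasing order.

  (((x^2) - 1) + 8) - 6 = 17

Step 1. [(((x^2) - 1) + 8) - 6 = 17] the outer -6 inverts by adding 6, so sub: ((x^2) - 1) + 8 = 23.
Step 2. [((x^2) - 1) + 8 = 23] +8 is outermost — subtract 8 both sides ⇒ sub: (x^2) - 1 = 15.
Step 3. [(x^2) - 1 = 15] 1 comes off first (add 1) ⇒ sub: x^2 = 16.
Step 4. [x^2 = 16] √ both sides: 16 ≥ 0 gives two branches. So sqrt: x = 4 or -4.

Answer: x ∈ {-4, 4}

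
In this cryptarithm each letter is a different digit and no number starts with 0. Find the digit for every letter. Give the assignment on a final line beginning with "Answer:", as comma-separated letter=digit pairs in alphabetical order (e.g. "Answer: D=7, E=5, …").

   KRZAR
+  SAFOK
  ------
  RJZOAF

Step 1. [col 1: R + K ≡ F (mod 10)] no forcing yet in column 1 (carry-in 0); R=1 is free and consistent — try it ⇒ R=1.
Step 2. [col 1: R + K ≡ F (mod 10)] no forcing yet in column 1 (carry-in 0); F=6 is free and consistent — try it. So F=6.
Step 3. [col 1: R + K ≡ F (mod 10)] in column 1 we have R+K≡F with carry-in 0; given R=1, F=6 and digits 1,6 already taken and all letters distinct, that pins K to 5 ⇒ K=5.
Step 4. [col 2: A + O ≡ A (mod 10)] from column 2 (nothing yet, carry-in 0, digits 1,5,6 already taken and all letters distinct): O must equal 0. So O=0.
Step 5. [col 2: A + O ≡ A (mod 10)] several values work for A in column 2 (A + O ≡ A (mod 10), carry-in 0); try A=2, so A=2.
Step 6. [col 3: Z + F ≡ O (mod 10)] in column 3 we have Z+F≡O with carry-in 0; given F=6, O=0 and digits 0,1,2,5,6 already taken and all letters distinct, that pins Z to 4. So Z=4.
Step 7. [col 5: K + S ≡ J (mod 10)] J=3 is one option consistent with column 5 (K + S ≡ J (mod 10), carry-in 0) — take it. So J=3.
Step 8. [col 5: K + S ≡ J (mod 10)] column 5 reads K+S+carry(0)=J with K=5, J=3; with digits 0,1,2,3,4,5,6 already taken and all letters distinct, the only value for S is 8. So S=8.

Answer: A=2, F=6, J=3, K=5, O=0, R=1, S=8, Z=4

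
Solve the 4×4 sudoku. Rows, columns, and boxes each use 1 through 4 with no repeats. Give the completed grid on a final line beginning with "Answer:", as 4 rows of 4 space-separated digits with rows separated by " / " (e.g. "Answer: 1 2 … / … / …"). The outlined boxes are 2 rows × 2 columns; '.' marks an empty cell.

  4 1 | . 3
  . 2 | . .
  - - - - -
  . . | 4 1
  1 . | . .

Step 1. [r4c3∈{2,3}] 3 has one home in col 3: r4c3. So r4c3=3.
Step 2. [r3c1∈{2,3}] r3c1 is the only open cell in row 3 admitting 2, so r3c1=2.
Step 3. [r1c3∈{2}] nothing but 2 survives at r1c3. So r1c3=2.
Step 4. [r4c2∈{4}] r4c2 is down to just 4 ⇒ r4c2=4.
Step 5. [r2c4∈{4}] only 4 remains possible at r2c4. So r2c4=4.
Step 6. [r3c2∈{3}] only 3 remains possible at r3c2. So r3c2=3.
Step 7. [r2c1∈{3}] only 3 remains possible at r2c1, so r2c1=3.
Step 8. [r2c3∈{1}] nothing but 1 survives at r2c3. So r2c3=1.
Step 9. [r4c4∈{2}] nothing but 2 survives at r4c4. So r4c4=2.

Answer: 4 1 2 3 / 3 2 1 4 / 2 3 4 1 / 1 4 3 2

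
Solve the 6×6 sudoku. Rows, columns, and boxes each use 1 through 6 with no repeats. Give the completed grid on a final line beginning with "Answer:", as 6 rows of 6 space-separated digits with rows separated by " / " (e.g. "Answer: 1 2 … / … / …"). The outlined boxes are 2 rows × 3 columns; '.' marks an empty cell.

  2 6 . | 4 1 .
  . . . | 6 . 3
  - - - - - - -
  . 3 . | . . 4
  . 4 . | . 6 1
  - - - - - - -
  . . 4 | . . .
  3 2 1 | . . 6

Step 1. [r2c3∈{5}] nothing but 5 survives at r2c3 ⇒ r2c3=5.
Step 2. [r6c4∈{5}] only 5 remains possible at r6c4. So r6c4=5.
Step 3. [r3c4∈{2}] only 2 remains possible at r3c4, so r3c4=2.
Step 4. [r3c1∈{1,5,6}] across row 3, 1 lands solely at r3c1 ⇒ r3c1=1.
Step 5. [r5c5∈{2,3}] across col 5, 3 lands solely at r5c5, so r5c5=3.
Step 6. [r4c1∈{5}] r4c1 has the single candidate 5 ⇒ r4c1=5.
Step 7. [r1c3∈{3}] nothing but 3 survives at r1c3. So r1c3=3.
Step 8. [r2c1∈{4}] r2c1 is down to just 4, so r2c1=4.
Step 9. [r4c4∈{3}] r4c4 is down to just 3, so r4c4=3.
Step 10. [r3c3∈{6}] r3c3's peers cover all but 6. So r3c3=6.
Step 11. [r4c3∈{2}] r4c3's peers cover all but 2. So r4c3=2.
Step 12. [r3c5∈{5}] r3c5's peers cover all but 5 ⇒ r3c5=5.
Step 13. [r5c4∈{1}] r5c4 is down to just 1, so r5c4=1.
Step 14. [r6c5∈{4}] r6c5 is down to just 4 ⇒ r6c5=4.
Step 15. [r5c6∈{2}] r5c6 has the single candidate 2 ⇒ r5c6=2.
Step 16. [r1c6∈{5}] r1c6's peers cover all but 5 ⇒ r1c6=5.
Step 17. [r2c2∈{1}] r2c2's peers cover all but 1, so r2c2=1.
Step 18. [r5c2∈{5}] r5c2 has the single candidate 5. So r5c2=5.
Step 19. [r2c5∈{2}] r2c5 has the single candidate 2 ⇒ r2c5=2.
Step 20. [r5c1∈{6}] r5c1's peers cover all but 6. So r5c1=6.

Answer: 2 6 3 4 1 5 / 4 1 5 6 2 3 / 1 3 6 2 5 4 / 5 4 2 3 6 1 / 6 5 4 1 3 2 / 3 2 1 5 4 6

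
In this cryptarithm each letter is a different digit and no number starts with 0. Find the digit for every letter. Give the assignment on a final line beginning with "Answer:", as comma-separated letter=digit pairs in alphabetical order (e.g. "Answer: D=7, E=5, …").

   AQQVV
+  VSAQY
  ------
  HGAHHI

Step 1. [col 1: V + Y ≡ I (mod 10)] several values work for I in column 1 (V + Y ≡ I (mod 10), carry-in 0); try I=8. So I=8.
Step 2. [col 1: V + Y ≡ I (mod 10)] V=5 is one option consistent with column 1 (V + Y ≡ I (mod 10), carry-in 0) — take it, so V=5.
Step 3. [col 1: V + Y ≡ I (mod 10)] column 1 reads V+Y+carry(0)=I with V=5, I=8; with digits 5,8 already taken and all letters distinct, the only value for Y is 3, so Y=3.
Step 4. [col 2: V + Q ≡ H (mod 10)] no forcing yet in column 2 (carry-in 0); Q=6 is free and consistent — try it ⇒ Q=6.
Step 5. [col 2: V + Q ≡ H (mod 10)] column 2 reads V+Q+carry(0)=H with V=5, Q=6; with digits 3,5,6,8 already taken and all letters distinct, the only value for H is 1. So H=1.
Step 6. [col 3: Q + A ≡ H (mod 10)] in column 3 we have Q+A≡H with carry-in 1; given Q=6, H=1 and digits 1,3,5,6,8 already taken and all letters distinct, that pins A to 4 ⇒ A=4.
Step 7. [col 4: Q + S ≡ A (mod 10)] in column 4 we have Q+S≡A with carry-in 1; given Q=6, A=4 and digits 1,3,4,5,6,8 already taken and all letters distinct, that pins S to 7. So S=7.
Step 8. [col 5: A + V ≡ G (mod 10)] from column 5 (A=4, V=5, carry-in 1, digits 1,3,4,5,6,7,8 already taken and all letters distinct): G must equal 0 ⇒ G=0.

Answer: A=4, G=0, H=1, I=8, Q=6, S=7, V=5, Y=3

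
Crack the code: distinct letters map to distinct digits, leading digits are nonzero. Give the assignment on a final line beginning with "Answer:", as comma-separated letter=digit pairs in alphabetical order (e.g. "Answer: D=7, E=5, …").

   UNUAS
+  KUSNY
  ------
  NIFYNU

Step 1. [N] N is the leading digit of a 6-digit sum of two 5-digit numbers; the final carry is exactly 1 ⇒ N=1.
Step 2. [col 1: S + Y ≡ U (mod 10)] Y=2 is one option consistent with column 1 (S + Y ≡ U (mod 10), carry-in 0) — take it. So Y=2.
Step 3. [col 1: S + Y ≡ U (mod 10)] column 1 (S + Y ≡ U (mod 10), carry-in 0) doesn't pin S yet; pick S=5 and continue. So S=5.
Step 4. [col 1: S + Y ≡ U (mod 10)] from column 1 (S=5, Y=2, carry-in 0, digits 1,2,5 already taken and all letters distinct): U must equal 7, so U=7.
Step 5. [col 2: A + N ≡ N (mod 10)] column 2: given N=1, carry-in 0, and digits 1,2,5,7 already taken and all letters distinct, A+N≡N (mod 10) forces A=0, so A=0.
Step 6. [col 4: N + U ≡ F (mod 10)] column 4 reads N+U+carry(1)=F with N=1, U=7; with digits 0,1,2,5,7 already taken and all letters distinct, the only value for F is 9 ⇒ F=9.
Step 7. [col 5: U + K ≡ I (mod 10)] column 5: given U=7, carry-in 0, and digits 0,1,2,5,7,9 already taken and all letters distinct, U+K≡I (mod 10) forces K=6, so K=6.
Step 8. [col 5: U + K ≡ I (mod 10)] in column 5 we have U+K≡I with carry-in 0; given U=7, K=6 and digits 0,1,2,5,6,7,9 already taken and all letters distinct, that pins I to 3, so I=3.

Answer: A=0, F=9, I=3, K=6, N=1, S=5, U=7, Y=2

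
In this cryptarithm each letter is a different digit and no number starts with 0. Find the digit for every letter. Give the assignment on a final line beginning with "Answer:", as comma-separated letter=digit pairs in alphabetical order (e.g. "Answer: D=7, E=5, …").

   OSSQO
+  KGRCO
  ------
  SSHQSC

Step 1. [S] S is the leading digit of a 6-digit sum of two 5-digit numbers; the final carry is exactly 1 ⇒ S=1.
Step 2. [col 1: O + O ≡ C (mod 10)] several values work for O in column 1 (O + O ≡ C (mod 10), carry-in 0); try O=2, so O=2.
Step 3. [col 1: O + O ≡ C (mod 10)] column 1: given O=2, carry-in 0, and digits 1,2 already taken and all letters distinct, O+O≡C (mod 10) forces C=4. So C=4.
Step 4. [col 2: Q + C ≡ S (mod 10)] column 2: given C=4, S=1, carry-in 0, and digits 1,2,4 already taken and all letters distinct, Q+C≡S (mod 10) forces Q=7, so Q=7.
Step 5. [col 3: S + R ≡ Q (mod 10)] from column 3 (S=1, Q=7, carry-in 1, digits 1,2,4,7 already taken and all letters distinct): R must equal 5. So R=5.
Step 6. [col 4: S + G ≡ H (mod 10)] G=9 is one option consistent with column 4 (S + G ≡ H (mod 10), carry-in 0) — take it, so G=9.
Step 7. [col 4: S + G ≡ H (mod 10)] column 4: given S=1, G=9, carry-in 0, and digits 1,2,4,5,7,9 already taken and all letters distinct, S+G≡H (mod 10) forces H=0 ⇒ H=0.
Step 8. [col 5: O + K ≡ S (mod 10)] column 5 reads O+K+carry(1)=S with O=2, S=1; with digits 0,1,2,4,5,7,9 already taken and all letters distinct, the only value for K is 8. So K=8.

Answer: C=4, G=9, H=0, K=8, O=2, Q=7, R=5, S=1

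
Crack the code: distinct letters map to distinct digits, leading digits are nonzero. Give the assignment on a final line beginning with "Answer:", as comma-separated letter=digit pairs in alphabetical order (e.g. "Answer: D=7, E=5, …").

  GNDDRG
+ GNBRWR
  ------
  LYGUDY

Step 1. [col 1: G + R ≡ Y (mod 10)] no forcing yet in column 1 (carry-in 0); R=1 is free and consistent — try it. So R=1.
Step 2. [col 1: G + R ≡ Y (mod 10)] no forcing yet in column 1 (carry-in 0); Y=3 is free and consistent — try it. So Y=3.
Step 3. [col 1: G + R ≡ Y (mod 10)] column 1 reads G+R+carry(0)=Y with R=1, Y=3; with digits 1,3 already taken and all letters distinct, the only value for G is 2, so G=2.
Step 4. [col 2: R + W ≡ D (mod 10)] several values work for W in column 2 (R + W ≡ D (mod 10), carry-in 0); try W=7. So W=7.
Step 5. [col 2: R + W ≡ D (mod 10)] column 2 reads R+W+carry(0)=D with R=1, W=7; with digits 1,2,3,7 already taken and all letters distinct, the only value for D is 8. So D=8.
Step 6. [col 3: D + R ≡ U (mod 10)] column 3 reads D+R+carry(0)=U with D=8, R=1; with digits 1,2,3,7,8 already taken and all letters distinct, the only value for U is 9, so U=9.
Step 7. [col 4: D + B ≡ G (mod 10)] from column 4 (D=8, G=2, carry-in 0, digits 1,2,3,7,8,9 already taken and all letters distinct): B must equal 4, so B=4.
Step 8. [col 5: N + N ≡ Y (mod 10)] from column 5 (Y=3, carry-in 1, digits 1,2,3,4,7,8,9 already taken and all letters distinct): N must equal 6. So N=6.
Step 9. [col 6: G + G ≡ L (mod 10)] in column 6 we have G+G≡L with carry-in 1; given G=2 and digits 1,2,3,4,6,7,8,9 already taken and all letters distinct, that pins L to 5. So L=5.

Answer: B=4, D=8, G=2, L=5, N=6, R=1, U=9, W=7, Y=3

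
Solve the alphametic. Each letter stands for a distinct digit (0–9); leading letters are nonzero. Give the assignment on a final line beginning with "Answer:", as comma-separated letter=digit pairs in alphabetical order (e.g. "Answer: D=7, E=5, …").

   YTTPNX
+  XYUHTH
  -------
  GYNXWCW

Step 1. [col 1: X + H ≡ W (mod 10)] no forcing yet in column 1 (carry-in 0); W=4 is free and consistent — try it, so W=4.
Step 2. [col 1: X + H ≡ W (mod 10)] several values work for X in column 1 (X + H ≡ W (mod 10), carry-in 0); try X=9 ⇒ X=9.
Step 3. [col 1: X + H ≡ W (mod 10)] from column 1 (X=9, W=4, carry-in 0, digits 4,9 already taken and all letters distinct): H must equal 5, so H=5.
Step 4. [col 2: N + T ≡ C (mod 10)] no forcing yet in column 2 (carry-in 1); C=0 is free and consistent — try it ⇒ C=0.
Step 5. [col 2: N + T ≡ C (mod 10)] no forcing yet in column 2 (carry-in 1); N=3 is free and consistent — try it, so N=3.
Step 6. [col 2: N + T ≡ C (mod 10)] column 2 reads N+T+carry(1)=C with N=3, C=0; with digits 0,3,4,5,9 already taken and all letters distinct, the only value for T is 6, so T=6.
Step 7. [col 3: P + H ≡ W (mod 10)] column 3 reads P+H+carry(1)=W with H=5, W=4; with digits 0,3,4,5,6,9 already taken and all letters distinct, the only value for P is 8, so P=8.
Step 8. [G] adding two 6-digit numbers gives at most 6+1 digits, and here it does — G is that final carry and must be 1, so G=1.
Step 9. [col 4: T + U ≡ X (mod 10)] column 4: given T=6, X=9, carry-in 1, and digits 0,1,3,4,5,6,8,9 already taken and all letters distinct, T+U≡X (mod 10) forces U=2, so U=2.
Step 10. [col 5: T + Y ≡ N (mod 10)] from column 5 (T=6, N=3, carry-in 0, digits 0,1,2,3,4,5,6,8,9 already taken and all letters distinct): Y must equal 7, so Y=7.

Answer: C=0, G=1, H=5, N=3, P=8, T=6, U=2, W=4, X=9, Y=7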